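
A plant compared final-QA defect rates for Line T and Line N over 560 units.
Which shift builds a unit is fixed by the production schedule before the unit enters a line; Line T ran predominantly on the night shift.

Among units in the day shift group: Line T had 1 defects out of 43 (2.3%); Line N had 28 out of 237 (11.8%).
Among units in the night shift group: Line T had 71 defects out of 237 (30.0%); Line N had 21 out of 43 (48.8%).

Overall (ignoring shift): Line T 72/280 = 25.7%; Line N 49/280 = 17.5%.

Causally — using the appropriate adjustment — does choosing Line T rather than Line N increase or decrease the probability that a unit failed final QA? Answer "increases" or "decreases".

Shift is set before the line has any effect — it is not caused by the line — and it independently drives the outcome. That makes it a confounder, so the causal comparison is within shift levels.
Within each level — day shift: 2.3% vs 11.8%; night shift: 30.0% vs 48.8% — Line T is lower every time.

decreases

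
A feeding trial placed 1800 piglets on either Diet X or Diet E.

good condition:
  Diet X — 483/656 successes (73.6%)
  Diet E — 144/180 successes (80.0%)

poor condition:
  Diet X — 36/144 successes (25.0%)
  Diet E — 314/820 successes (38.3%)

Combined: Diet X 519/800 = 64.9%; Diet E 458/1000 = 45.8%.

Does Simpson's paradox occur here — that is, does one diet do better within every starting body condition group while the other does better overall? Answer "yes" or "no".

Within each starting body condition level (good condition 73.6% vs 80.0%; poor condition 25.0% vs 38.3%), Diet E has the higher rate every time. Pooled: 64.9% vs 45.8% — Diet X has the higher rate overall. The two comparisons disagree.

yes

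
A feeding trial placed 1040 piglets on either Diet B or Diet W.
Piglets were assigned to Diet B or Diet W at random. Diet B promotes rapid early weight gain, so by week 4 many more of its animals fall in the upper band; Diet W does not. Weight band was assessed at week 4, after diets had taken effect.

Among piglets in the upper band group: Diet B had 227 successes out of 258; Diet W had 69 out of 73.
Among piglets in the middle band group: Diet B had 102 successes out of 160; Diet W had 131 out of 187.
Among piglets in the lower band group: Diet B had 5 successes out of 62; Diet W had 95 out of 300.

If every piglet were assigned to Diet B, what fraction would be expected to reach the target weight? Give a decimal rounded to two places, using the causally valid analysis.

0.70

Within every week-4 weight band level Diet W has the higher rate, yet pooled Diet B does — Simpson's reversal.
Because the diet influences week-4 weight band, week-4 weight band is a post-treatment mediator, not a confounder. Stratifying on it would bias the estimate; the causal effect is the crude pooled difference.
So P(outcome | do(Diet B)) is just the pooled rate for Diet B: 334/480 = 0.696.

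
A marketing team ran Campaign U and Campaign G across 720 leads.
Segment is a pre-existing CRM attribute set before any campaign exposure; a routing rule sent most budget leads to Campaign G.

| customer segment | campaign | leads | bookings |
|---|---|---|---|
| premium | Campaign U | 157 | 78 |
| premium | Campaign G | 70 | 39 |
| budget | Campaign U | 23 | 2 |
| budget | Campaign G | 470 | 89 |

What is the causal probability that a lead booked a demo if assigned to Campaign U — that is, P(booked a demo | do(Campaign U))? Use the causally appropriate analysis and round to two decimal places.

0.22

Customer segment satisfies the back-door criterion: it is not a descendant of the campaign, and it blocks the spurious path from campaign to outcome. Adjusting for it (i.e., using the within-customer segment rates) gives the causal effect.
Standardising Campaign U to the population customer segment mix: 0.315·78/157 + 0.685·2/23 = 0.216.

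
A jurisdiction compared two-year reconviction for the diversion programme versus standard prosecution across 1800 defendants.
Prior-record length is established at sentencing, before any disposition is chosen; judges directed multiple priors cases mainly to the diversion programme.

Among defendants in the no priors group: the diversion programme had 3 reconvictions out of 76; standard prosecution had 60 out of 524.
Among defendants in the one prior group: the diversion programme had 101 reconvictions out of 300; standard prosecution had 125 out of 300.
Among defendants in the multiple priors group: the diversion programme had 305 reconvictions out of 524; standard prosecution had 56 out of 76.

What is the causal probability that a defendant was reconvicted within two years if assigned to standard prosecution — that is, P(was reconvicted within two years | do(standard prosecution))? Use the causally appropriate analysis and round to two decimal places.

0.42

The prior-record length-specific comparison favours the diversion programme throughout, but the pooled figures favour standard prosecution. The question is whether to condition on prior-record length.
Since prior-record length is a pre-existing factor (not a product of the disposition) and it affects the outcome on its own, it is a confounder. The stratified rates, not the pooled rate, identify the causal effect.
Standardising standard prosecution to the population prior-record length mix: 0.333·60/524 + 0.333·125/300 + 0.333·56/76 = 0.423.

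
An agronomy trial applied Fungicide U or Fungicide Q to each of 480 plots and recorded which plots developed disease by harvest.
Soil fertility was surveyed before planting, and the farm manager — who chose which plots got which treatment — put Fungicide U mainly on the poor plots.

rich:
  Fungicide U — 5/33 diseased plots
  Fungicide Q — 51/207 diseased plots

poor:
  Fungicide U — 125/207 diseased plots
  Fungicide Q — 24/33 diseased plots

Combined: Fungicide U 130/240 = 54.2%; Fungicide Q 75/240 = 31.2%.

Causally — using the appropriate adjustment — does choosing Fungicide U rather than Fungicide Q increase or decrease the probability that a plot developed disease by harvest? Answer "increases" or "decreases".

decreases

Soil fertility is set before the fungicide has any effect — it is not caused by the fungicide — and it independently drives the outcome. That makes it a confounder, so the causal comparison is within soil fertility levels.
Within each level — rich: 15.2% vs 24.6%; poor: 60.4% vs 72.7% — Fungicide U is lower every time.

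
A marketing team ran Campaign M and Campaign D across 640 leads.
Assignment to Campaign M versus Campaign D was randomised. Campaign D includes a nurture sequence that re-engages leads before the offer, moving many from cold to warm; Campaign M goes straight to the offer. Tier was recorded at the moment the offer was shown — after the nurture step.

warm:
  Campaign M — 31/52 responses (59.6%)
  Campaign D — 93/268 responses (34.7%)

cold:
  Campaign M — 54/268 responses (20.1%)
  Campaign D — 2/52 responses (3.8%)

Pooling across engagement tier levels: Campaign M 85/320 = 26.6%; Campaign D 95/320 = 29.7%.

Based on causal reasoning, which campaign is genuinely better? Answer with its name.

The stratified and pooled comparisons disagree (Campaign M wins within each engagement tier; Campaign D wins overall), so the answer turns on the causal role of engagement tier.
Stratifying would compare campaigns among leads the campaigns themselves sorted into engagement tier groups — a form of selection on an intermediate. The unconditioned pooled rates give the total causal effect.
Pooled: Campaign M 26.6% vs Campaign D 29.7%; Campaign D is higher overall.

Campaign D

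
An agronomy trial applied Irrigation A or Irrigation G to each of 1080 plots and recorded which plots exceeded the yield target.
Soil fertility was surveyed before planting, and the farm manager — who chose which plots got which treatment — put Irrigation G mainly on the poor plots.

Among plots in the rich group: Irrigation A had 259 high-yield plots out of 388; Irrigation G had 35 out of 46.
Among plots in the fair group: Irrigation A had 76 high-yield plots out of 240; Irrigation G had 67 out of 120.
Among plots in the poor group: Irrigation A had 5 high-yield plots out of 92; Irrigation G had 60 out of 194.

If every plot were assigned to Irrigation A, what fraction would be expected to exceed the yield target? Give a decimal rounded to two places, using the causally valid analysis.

0.39

Here soil fertility is a common cause — it drives both which irrigation a case falls under and the outcome. The crude comparison mixes populations; the stratum-specific rates are the causally relevant ones.
Standardising Irrigation A to the population soil fertility mix: 0.402·259/388 + 0.333·76/240 + 0.265·5/92 = 0.388.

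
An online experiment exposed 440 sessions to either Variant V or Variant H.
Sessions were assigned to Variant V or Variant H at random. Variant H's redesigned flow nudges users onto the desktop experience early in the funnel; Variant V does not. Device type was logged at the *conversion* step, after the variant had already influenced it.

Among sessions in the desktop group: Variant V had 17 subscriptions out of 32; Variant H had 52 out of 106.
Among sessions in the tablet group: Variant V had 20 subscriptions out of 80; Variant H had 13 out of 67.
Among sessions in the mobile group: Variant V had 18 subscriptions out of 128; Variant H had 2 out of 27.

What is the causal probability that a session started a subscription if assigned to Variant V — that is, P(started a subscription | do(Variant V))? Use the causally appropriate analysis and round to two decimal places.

Device type is downstream of the variant. One should not condition on a consequence of treatment, so the overall rates are the right comparison.
So P(outcome | do(Variant V)) is just the pooled rate for Variant V: 55/240 = 0.229.

0.23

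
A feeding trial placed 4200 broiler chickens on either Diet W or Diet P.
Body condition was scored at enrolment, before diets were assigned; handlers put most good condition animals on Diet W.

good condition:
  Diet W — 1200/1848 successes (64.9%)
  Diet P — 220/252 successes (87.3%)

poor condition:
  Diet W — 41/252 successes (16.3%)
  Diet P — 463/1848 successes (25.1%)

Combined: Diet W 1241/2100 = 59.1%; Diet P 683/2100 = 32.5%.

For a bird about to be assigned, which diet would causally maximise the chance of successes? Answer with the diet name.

Diet P

Starting body condition differs across diets for reasons unrelated to any effect of the diet itself, and it separately predicts the outcome — a classic confounder. We must compare within starting body condition levels.
Within each level — good condition: 64.9% vs 87.3%; poor condition: 16.3% vs 25.1% — Diet P is higher every time.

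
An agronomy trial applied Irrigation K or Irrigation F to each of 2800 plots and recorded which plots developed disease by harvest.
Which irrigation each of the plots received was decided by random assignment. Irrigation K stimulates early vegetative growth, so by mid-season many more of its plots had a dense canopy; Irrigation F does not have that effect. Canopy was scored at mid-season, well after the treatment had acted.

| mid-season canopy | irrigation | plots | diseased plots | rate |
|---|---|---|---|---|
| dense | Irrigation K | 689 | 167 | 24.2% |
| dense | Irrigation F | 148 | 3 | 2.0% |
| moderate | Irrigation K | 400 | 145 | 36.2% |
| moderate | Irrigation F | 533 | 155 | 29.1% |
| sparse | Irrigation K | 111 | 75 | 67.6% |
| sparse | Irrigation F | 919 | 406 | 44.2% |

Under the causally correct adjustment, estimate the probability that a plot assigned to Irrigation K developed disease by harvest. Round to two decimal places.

Irrigation F is lower inside every mid-season canopy stratum but Irrigation K is lower in aggregate. Whether to stratify depends on how mid-season canopy relates to the irrigation.
The distribution of mid-season canopy is itself part of what the irrigation does — it is an intermediate outcome. Holding it fixed would remove that part of the effect; the total effect is the pooled difference.
So P(outcome | do(Irrigation K)) is just the pooled rate for Irrigation K: 387/1200 = 0.323.

0.32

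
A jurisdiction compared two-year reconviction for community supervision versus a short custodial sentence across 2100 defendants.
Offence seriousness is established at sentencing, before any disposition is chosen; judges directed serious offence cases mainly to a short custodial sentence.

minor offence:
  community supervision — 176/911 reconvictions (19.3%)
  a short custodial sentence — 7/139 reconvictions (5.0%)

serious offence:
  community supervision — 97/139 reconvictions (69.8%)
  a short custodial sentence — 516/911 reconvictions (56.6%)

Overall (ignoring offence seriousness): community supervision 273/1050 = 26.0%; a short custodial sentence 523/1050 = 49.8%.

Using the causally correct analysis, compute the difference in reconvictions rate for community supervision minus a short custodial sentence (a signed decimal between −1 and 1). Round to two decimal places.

Within every offence seriousness level a short custodial sentence has the lower rate, yet pooled community supervision does — Simpson's reversal.
Offence seriousness is set before the disposition has any effect — it is not caused by the disposition — and it independently drives the outcome. That makes it a confounder, so the causal comparison is within offence seriousness levels.
Adjusting over the population distribution of offence seriousness: 0.500·(0.193−0.050) + 0.500·(0.698−0.566) = +0.137.

+0.14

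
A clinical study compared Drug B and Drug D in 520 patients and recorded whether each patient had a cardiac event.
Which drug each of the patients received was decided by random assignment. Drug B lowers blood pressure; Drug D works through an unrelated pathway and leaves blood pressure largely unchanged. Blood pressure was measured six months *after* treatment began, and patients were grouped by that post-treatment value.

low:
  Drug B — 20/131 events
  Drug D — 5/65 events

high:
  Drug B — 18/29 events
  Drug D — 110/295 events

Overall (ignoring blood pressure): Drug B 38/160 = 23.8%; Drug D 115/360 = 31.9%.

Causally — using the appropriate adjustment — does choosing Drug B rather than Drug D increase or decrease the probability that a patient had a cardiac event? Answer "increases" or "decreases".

decreases

The stratified and pooled comparisons disagree (Drug D wins within each blood pressure; Drug B wins overall), so the answer turns on the causal role of blood pressure.
The distribution of blood pressure is itself part of what the drug does — it is an intermediate outcome. Holding it fixed would remove that part of the effect; the total effect is the pooled difference.
Pooled: Drug B 23.8% vs Drug D 31.9%; Drug B is lower overall.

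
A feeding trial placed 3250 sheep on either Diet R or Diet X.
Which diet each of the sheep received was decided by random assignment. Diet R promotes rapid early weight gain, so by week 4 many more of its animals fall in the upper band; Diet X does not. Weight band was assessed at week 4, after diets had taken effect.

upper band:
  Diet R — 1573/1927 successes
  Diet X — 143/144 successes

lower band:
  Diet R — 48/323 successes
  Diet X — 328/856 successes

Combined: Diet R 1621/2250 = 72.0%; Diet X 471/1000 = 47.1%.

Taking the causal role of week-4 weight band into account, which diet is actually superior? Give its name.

The stratified and pooled comparisons disagree (Diet X wins within each week-4 weight band; Diet R wins overall), so the answer turns on the causal role of week-4 weight band.
Week-4 weight band is downstream of the diet. One should not condition on a consequence of treatment, so the overall rates are the right comparison.
Pooled: Diet R 72.0% vs Diet X 47.1%; Diet R is higher overall.

Diet R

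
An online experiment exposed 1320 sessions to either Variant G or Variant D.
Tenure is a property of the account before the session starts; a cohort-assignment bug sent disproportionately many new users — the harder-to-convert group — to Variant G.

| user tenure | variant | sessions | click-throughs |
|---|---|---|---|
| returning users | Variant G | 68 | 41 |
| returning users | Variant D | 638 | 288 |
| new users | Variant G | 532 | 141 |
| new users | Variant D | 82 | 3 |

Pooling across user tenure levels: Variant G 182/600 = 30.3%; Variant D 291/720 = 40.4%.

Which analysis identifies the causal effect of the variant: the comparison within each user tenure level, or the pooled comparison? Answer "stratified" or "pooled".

stratified

User tenure differs across variants for reasons unrelated to any effect of the variant itself, and it separately predicts the outcome — a classic confounder. We must compare within user tenure levels.
Within each level — returning users: 60.3% vs 45.1%; new users: 26.5% vs 3.7% — Variant G is higher every time.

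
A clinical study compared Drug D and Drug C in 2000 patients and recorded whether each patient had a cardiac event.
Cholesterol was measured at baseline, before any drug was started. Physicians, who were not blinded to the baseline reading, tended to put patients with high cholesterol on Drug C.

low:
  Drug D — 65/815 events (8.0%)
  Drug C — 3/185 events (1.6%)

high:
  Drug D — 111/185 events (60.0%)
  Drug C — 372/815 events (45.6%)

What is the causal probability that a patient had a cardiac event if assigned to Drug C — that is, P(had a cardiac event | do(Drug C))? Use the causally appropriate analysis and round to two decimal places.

Since cholesterol is a pre-existing factor (not a product of the drug) and it affects the outcome on its own, it is a confounder. The stratified rates, not the pooled rate, identify the causal effect.
Standardising Drug C to the population cholesterol mix: 0.500·3/185 + 0.500·372/815 = 0.236.

0.24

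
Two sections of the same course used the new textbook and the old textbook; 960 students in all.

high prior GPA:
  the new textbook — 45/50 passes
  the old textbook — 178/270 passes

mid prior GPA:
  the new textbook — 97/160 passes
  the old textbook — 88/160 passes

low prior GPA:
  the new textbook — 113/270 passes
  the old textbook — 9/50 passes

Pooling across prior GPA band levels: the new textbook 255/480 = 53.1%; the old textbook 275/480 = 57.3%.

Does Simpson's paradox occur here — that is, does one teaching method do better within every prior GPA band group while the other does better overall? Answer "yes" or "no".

yes

Within each prior GPA band level (high prior GPA 90.0% vs 65.9%; mid prior GPA 60.6% vs 55.0%; low prior GPA 41.9% vs 18.0%), the new textbook has the higher rate every time. Pooled: 53.1% vs 57.3% — the old textbook has the higher rate overall. The two comparisons disagree.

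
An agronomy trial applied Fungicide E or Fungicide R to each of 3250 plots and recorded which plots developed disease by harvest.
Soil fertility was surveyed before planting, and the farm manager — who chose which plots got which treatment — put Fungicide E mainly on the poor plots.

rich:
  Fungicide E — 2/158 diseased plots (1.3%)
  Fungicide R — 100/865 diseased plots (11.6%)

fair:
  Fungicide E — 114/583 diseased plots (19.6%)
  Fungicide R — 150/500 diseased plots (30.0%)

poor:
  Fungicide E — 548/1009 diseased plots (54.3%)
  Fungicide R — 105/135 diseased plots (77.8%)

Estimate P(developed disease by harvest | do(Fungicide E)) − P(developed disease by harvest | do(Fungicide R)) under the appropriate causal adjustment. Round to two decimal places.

-0.15

The soil fertility-specific comparison favours Fungicide E throughout, but the pooled figures favour Fungicide R. The question is whether to condition on soil fertility.
Soil fertility differs across fungicides for reasons unrelated to any effect of the fungicide itself, and it separately predicts the outcome — a classic confounder. We must compare within soil fertility levels.
Adjusting over the population distribution of soil fertility: 0.315·(0.013−0.116) + 0.333·(0.196−0.300) + 0.352·(0.543−0.778) = -0.150.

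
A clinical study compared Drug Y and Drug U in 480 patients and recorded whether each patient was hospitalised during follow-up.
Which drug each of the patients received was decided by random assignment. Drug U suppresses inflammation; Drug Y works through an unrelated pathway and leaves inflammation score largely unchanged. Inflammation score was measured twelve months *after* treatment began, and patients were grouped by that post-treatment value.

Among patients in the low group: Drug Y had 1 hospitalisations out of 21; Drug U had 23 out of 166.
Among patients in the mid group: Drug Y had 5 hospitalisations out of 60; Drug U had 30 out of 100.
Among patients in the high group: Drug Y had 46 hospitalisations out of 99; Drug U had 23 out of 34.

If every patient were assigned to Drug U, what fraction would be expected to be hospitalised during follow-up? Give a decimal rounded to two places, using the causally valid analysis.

Stratifying would compare drugs among patients the drugs themselves sorted into inflammation score groups — a form of selection on an intermediate. The unconditioned pooled rates give the total causal effect.
So P(outcome | do(Drug U)) is just the pooled rate for Drug U: 76/300 = 0.253.

0.25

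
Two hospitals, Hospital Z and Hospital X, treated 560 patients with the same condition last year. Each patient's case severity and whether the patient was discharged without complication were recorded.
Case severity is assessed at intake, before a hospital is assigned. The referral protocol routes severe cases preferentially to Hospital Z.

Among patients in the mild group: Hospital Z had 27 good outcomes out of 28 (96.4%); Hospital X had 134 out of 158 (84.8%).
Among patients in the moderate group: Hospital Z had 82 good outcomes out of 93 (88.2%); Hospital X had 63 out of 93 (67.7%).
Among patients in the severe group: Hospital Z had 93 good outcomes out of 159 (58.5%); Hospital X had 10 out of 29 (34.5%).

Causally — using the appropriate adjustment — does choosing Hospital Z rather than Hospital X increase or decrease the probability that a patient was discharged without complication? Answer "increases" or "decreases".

Here case severity is a common cause — it drives both which hospital a case falls under and the outcome. The crude comparison mixes populations; the stratum-specific rates are the causally relevant ones.
Within each level — mild: 96.4% vs 84.8%; moderate: 88.2% vs 67.7%; severe: 58.5% vs 34.5% — Hospital Z is higher every time.

increases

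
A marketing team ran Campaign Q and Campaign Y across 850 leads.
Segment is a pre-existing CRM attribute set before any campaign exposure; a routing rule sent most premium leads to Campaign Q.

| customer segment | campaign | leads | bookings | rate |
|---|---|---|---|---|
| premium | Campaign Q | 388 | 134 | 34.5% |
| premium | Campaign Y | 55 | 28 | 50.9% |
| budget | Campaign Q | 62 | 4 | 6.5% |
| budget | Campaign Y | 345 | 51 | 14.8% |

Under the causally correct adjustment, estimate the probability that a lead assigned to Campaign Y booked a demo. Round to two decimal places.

0.34

Nothing the campaign does changes customer segment; the imbalance is an allocation artefact. With customer segment also predicting the outcome, the pooled figure is confounded, and the within-stratum comparison is the causal one.
Standardising Campaign Y to the population customer segment mix: 0.521·28/55 + 0.479·51/345 = 0.336.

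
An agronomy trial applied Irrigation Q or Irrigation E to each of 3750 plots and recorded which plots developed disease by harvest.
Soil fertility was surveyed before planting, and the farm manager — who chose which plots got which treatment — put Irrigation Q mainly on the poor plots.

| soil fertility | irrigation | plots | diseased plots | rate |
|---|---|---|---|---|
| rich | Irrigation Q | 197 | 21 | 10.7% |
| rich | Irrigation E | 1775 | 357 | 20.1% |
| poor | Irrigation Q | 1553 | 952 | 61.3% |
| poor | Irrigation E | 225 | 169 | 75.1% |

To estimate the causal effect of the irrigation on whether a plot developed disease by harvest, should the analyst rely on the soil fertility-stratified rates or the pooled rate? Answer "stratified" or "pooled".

stratified

The imbalance in soil fertility arose from how plots were allocated, not from anything the irrigation did; and soil fertility independently affects the outcome. The pooled gap is confounded — condition on soil fertility.
Within each level — rich: 10.7% vs 20.1%; poor: 61.3% vs 75.1% — Irrigation Q is lower every time.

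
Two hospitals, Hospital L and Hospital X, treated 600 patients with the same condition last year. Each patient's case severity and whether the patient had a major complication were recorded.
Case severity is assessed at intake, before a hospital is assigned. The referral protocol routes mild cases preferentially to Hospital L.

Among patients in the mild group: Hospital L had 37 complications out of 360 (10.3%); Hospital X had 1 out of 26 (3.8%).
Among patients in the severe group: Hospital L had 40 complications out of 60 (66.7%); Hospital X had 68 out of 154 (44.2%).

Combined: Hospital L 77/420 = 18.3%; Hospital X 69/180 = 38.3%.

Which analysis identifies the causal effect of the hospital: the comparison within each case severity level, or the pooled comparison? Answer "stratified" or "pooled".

stratified

Case severity is set before the hospital has any effect — it is not caused by the hospital — and it independently drives the outcome. That makes it a confounder, so the causal comparison is within case severity levels.
Within each level — mild: 10.3% vs 3.8%; severe: 66.7% vs 44.2% — Hospital X is lower every time.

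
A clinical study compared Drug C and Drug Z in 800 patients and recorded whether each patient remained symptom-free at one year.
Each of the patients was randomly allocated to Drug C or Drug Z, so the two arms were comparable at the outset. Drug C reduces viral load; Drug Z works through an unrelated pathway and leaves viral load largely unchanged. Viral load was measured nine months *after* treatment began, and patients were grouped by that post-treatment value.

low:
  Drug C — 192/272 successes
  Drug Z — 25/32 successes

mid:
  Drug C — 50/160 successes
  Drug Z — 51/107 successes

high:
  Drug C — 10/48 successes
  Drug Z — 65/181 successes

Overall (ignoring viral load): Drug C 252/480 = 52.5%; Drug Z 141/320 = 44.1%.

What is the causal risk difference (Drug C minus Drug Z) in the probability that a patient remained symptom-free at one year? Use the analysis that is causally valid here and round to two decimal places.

+0.08

Viral load is recorded after the drug and is itself shifted by it — it sits on the causal path from drug to outcome. Conditioning on a mediator would strip out part of the effect we want; the pooled comparison gives the total causal effect.
The causal difference is the pooled difference: 0.525 − 0.441 = +0.084.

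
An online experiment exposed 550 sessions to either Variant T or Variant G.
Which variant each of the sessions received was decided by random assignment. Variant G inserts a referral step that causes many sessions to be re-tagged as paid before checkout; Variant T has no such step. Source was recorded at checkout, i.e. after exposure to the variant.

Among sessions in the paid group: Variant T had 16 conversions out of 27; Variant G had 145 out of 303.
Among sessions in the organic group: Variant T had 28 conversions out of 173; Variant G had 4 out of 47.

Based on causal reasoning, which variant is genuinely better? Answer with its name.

Within every traffic source level Variant T has the higher rate, yet pooled Variant G does — Simpson's reversal.
The distribution of traffic source is itself part of what the variant does — it is an intermediate outcome. Holding it fixed would remove that part of the effect; the total effect is the pooled difference.
Pooled: Variant T 22.0% vs Variant G 42.6%; Variant G is higher overall.

Variant G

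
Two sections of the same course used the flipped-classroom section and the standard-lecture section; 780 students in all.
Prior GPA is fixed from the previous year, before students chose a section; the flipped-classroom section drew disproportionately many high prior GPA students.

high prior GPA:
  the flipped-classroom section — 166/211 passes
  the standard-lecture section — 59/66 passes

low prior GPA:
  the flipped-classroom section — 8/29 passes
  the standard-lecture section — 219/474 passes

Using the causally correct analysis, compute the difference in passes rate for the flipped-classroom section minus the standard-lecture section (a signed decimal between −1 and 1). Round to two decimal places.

-0.16

Prior GPA band satisfies the back-door criterion: it is not a descendant of the teaching method, and it blocks the spurious path from teaching method to outcome. Adjusting for it (i.e., using the within-prior GPA band rates) gives the causal effect.
Adjusting over the population distribution of prior GPA band: 0.355·(0.787−0.894) + 0.645·(0.276−0.462) = -0.158.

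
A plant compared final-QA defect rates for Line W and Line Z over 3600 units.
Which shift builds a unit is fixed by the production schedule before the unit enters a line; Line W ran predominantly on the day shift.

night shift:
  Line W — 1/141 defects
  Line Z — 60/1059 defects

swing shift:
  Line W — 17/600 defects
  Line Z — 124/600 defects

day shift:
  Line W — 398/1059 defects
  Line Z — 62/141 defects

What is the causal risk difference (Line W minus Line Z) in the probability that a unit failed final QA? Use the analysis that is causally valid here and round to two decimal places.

Here shift is a common cause — it drives both which line a case falls under and the outcome. The crude comparison mixes populations; the stratum-specific rates are the causally relevant ones.
Adjusting over the population distribution of shift: 0.333·(0.007−0.057) + 0.333·(0.028−0.207) + 0.333·(0.376−0.440) = -0.097.

-0.10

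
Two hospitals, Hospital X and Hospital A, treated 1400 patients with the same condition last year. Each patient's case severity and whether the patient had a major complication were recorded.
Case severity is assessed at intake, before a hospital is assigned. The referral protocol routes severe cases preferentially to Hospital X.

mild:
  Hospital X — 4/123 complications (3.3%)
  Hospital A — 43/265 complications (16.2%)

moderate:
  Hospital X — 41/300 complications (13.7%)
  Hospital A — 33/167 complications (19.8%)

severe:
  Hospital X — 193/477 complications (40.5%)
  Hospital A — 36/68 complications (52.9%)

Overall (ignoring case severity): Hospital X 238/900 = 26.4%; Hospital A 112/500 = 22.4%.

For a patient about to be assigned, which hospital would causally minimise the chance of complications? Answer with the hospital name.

The stratified and pooled comparisons disagree (Hospital X wins within each case severity; Hospital A wins overall), so the answer turns on the causal role of case severity.
Here case severity is a common cause — it drives both which hospital a case falls under and the outcome. The crude comparison mixes populations; the stratum-specific rates are the causally relevant ones.
Within each level — mild: 3.3% vs 16.2%; moderate: 13.7% vs 19.8%; severe: 40.5% vs 52.9% — Hospital X is lower every time.

Hospital X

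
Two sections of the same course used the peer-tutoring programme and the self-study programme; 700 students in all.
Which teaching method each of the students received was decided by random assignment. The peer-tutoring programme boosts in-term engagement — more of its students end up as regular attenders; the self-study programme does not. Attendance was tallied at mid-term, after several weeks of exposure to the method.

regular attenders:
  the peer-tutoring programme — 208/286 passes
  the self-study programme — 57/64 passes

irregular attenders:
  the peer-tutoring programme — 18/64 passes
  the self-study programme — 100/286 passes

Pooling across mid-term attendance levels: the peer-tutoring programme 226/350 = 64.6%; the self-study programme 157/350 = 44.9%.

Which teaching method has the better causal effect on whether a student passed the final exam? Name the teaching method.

Mid-term attendance is downstream of the teaching method. One should not condition on a consequence of treatment, so the overall rates are the right comparison.
Pooled: the peer-tutoring programme 64.6% vs the self-study programme 44.9%; the peer-tutoring programme is higher overall.

the peer-tutoring programme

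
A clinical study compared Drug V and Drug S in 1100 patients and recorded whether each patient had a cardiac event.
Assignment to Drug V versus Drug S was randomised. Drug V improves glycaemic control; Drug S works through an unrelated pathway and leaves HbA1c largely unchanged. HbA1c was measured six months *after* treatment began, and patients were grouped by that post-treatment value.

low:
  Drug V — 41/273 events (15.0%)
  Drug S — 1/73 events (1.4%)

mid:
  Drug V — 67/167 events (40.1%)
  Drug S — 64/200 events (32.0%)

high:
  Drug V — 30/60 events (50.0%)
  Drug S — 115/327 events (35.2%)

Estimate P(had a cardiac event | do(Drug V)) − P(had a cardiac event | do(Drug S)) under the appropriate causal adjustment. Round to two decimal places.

-0.02

Within every HbA1c level Drug S has the lower rate, yet pooled Drug V does — Simpson's reversal.
HbA1c is recorded after the drug and is itself shifted by it — it sits on the causal path from drug to outcome. Conditioning on a mediator would strip out part of the effect we want; the pooled comparison gives the total causal effect.
The causal difference is the pooled difference: 0.276 − 0.300 = -0.024.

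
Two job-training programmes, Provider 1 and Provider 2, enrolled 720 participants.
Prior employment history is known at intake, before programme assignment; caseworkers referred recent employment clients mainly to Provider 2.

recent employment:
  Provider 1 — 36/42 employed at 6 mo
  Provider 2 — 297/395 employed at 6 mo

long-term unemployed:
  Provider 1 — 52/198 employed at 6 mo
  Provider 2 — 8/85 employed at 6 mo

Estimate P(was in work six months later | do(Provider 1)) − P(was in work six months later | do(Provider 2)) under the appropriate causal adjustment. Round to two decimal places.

+0.13

The stratified and pooled comparisons disagree (Provider 1 wins within each prior employment history; Provider 2 wins overall), so the answer turns on the causal role of prior employment history.
Here prior employment history is a common cause — it drives both which programme a case falls under and the outcome. The crude comparison mixes populations; the stratum-specific rates are the causally relevant ones.
Adjusting over the population distribution of prior employment history: 0.607·(0.857−0.752) + 0.393·(0.263−0.094) = +0.130.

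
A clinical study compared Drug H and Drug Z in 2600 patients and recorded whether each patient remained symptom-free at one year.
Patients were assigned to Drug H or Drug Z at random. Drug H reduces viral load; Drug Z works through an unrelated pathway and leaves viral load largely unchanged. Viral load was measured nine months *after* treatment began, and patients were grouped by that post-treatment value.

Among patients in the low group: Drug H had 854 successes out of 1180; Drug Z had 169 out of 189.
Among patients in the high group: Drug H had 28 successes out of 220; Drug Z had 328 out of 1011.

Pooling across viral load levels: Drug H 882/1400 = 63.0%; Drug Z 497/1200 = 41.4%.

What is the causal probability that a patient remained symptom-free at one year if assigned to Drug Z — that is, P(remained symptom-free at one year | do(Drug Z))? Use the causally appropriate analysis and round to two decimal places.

Viral load lies on the pathway drug → viral load → outcome, so adjusting for it blocks the indirect effect. For the total causal effect of drug, use the unadjusted pooled rates.
So P(outcome | do(Drug Z)) is just the pooled rate for Drug Z: 497/1200 = 0.414.

0.41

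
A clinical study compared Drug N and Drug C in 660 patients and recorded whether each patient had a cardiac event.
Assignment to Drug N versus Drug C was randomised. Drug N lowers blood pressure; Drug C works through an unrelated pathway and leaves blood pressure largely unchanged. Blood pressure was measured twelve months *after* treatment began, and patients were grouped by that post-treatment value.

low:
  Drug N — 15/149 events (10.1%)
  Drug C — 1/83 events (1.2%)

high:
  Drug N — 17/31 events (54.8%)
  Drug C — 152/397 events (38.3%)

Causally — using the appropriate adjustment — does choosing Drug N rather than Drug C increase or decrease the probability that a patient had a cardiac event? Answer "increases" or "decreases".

decreases

The blood pressure-specific comparison favours Drug C throughout, but the pooled figures favour Drug N. The question is whether to condition on blood pressure.
The distribution of blood pressure is itself part of what the drug does — it is an intermediate outcome. Holding it fixed would remove that part of the effect; the total effect is the pooled difference.
Pooled: Drug N 17.8% vs Drug C 31.9%; Drug N is lower overall.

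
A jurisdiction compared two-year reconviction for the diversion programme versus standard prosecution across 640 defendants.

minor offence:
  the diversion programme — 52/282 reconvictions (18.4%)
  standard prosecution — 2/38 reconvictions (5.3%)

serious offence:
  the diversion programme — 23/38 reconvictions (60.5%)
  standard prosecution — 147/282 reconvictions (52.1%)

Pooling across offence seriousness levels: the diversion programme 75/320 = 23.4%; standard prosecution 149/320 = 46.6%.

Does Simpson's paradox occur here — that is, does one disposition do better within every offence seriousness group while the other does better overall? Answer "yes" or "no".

yes

Within each offence seriousness level (minor offence 18.4% vs 5.3%; serious offence 60.5% vs 52.1%), standard prosecution has the lower rate every time. Pooled: 23.4% vs 46.6% — the diversion programme has the lower rate overall. The two comparisons disagree.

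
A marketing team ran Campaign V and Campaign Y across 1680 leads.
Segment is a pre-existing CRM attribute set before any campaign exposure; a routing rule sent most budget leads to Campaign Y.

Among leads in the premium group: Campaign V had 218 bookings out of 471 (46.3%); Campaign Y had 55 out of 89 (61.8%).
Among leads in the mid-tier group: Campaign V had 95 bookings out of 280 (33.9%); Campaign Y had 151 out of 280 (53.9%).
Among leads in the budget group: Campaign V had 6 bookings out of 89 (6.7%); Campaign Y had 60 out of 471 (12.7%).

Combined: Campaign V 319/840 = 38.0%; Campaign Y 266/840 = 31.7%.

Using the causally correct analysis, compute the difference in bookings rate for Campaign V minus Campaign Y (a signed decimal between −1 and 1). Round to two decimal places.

Customer segment is set before the campaign has any effect — it is not caused by the campaign — and it independently drives the outcome. That makes it a confounder, so the causal comparison is within customer segment levels.
Adjusting over the population distribution of customer segment: 0.333·(0.463−0.618) + 0.333·(0.339−0.539) + 0.333·(0.067−0.127) = -0.138.

-0.14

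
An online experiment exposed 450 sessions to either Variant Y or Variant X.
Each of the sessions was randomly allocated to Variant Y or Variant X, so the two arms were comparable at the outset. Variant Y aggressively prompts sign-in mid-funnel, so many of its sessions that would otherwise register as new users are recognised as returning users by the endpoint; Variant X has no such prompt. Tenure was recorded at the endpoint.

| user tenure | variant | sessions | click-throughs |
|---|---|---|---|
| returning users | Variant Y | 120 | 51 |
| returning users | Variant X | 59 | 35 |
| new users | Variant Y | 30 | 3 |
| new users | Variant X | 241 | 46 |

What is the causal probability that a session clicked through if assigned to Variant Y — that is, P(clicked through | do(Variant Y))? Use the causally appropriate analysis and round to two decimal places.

The user tenure-specific comparison favours Variant X throughout, but the pooled figures favour Variant Y. The question is whether to condition on user tenure.
User tenure is recorded after the variant and is itself shifted by it — it sits on the causal path from variant to outcome. Conditioning on a mediator would strip out part of the effect we want; the pooled comparison gives the total causal effect.
So P(outcome | do(Variant Y)) is just the pooled rate for Variant Y: 54/150 = 0.360.

0.36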